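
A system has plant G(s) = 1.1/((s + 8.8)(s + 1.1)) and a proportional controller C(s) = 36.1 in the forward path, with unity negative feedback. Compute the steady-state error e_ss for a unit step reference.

The loop is type 0. Static position error constant K_pos = C(0)·G(0) = 36.1·0.1136 = 4.102.
Steady-state error to a unit step: e_ss = 1/(1+K_pos) = 1/5.102 = 0.196.

0.196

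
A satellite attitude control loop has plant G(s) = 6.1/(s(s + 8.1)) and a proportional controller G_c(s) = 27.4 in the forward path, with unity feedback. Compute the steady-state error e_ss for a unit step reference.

The open loop G_c(s)G(s) has a pole at the origin (type 1), so the static position error constant is infinite and e_ss = 1/(1+∞) = 0.

0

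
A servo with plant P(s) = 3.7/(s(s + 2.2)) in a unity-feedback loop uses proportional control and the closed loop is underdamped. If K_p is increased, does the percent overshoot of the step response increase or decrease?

increase

ζ = 2.2/(2√(3.7K_p)) decreases as K_p grows; lower damping means more overshoot.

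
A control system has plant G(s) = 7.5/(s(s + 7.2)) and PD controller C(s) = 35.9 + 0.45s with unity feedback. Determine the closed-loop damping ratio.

ζ = 0.322

Forward path: (35.9 + 0.45s)·7.5/(s(s+7.2)). The closed-loop characteristic equation is s² + (7.2 + 7.5·0.45)s + 7.5·35.9 = 0.
That is s² + 10.57s + 269.2 = 0, so ω_n = 16.41 rad/s and ζ = 10.57/(2·16.41) = 0.3222.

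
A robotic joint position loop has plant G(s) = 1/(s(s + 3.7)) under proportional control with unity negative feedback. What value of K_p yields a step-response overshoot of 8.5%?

K_p = 8.98

From %OS = 100·exp(−πζ/√(1−ζ²)) = 8.5%, ζ = −ln(0.085)/√(π²+ln²(0.085)) = 0.6173.
Characteristic equation s² + 3.7s + 1K_p = 0 gives ζ = 3.7/(2√(1K_p)).
Setting ζ = 0.6173: √(1K_p) = 3.7/(2·0.6173) = 2.997, so K_p = 8.981/1 = 8.98.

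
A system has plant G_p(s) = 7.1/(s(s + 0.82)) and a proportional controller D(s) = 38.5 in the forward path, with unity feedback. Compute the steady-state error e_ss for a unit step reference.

0

The open loop D(s)G_p(s) has a pole at the origin (type 1), so the static position error constant is infinite and e_ss = 1/(1+∞) = 0.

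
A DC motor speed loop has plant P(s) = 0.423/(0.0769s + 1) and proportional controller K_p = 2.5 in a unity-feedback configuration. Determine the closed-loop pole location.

s = -26.76

Closed loop: T(s) = K_p·P/(1+K_p·P) = 1.057/(0.0769s + 1 + 1.057), with pole at s = −(1 + 1.057)/0.0769 = −26.76.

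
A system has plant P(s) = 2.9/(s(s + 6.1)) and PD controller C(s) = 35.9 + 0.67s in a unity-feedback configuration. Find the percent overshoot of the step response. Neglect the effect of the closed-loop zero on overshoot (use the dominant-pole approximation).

26%

Forward path: (35.9 + 0.67s)·2.9/(s(s+6.1)). The closed-loop characteristic equation is s² + (6.1 + 2.9·0.67)s + 2.9·35.9 = 0.
That is s² + 8.043s + 104.1 = 0, so ω_n = 10.2 rad/s and ζ = 8.043/(2·10.2) = 0.3941.
%OS = 100·exp(−πζ/√(1−ζ²)) = 26%.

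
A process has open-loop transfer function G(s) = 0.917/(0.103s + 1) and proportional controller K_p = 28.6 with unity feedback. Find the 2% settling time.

T_s ≈ 0.0151 s

Closed loop: T(s) = K_p·G/(1+K_p·G) = 26.23/(0.103s + 1 + 26.23), with pole at s = −(1 + 26.23)/0.103 = −264.3.
τ = 1/264.3 = 0.003783 s, so 2% settling time ≈ 4τ = 0.0151 s.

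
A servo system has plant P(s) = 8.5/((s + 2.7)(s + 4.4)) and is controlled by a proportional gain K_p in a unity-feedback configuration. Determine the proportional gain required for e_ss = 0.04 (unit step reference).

The loop is type 0, so e_ss(step) = 1/(1 + K_pos) with K_pos = K_p·P(0).
P(0) = 0.7155. Require 1/(1 + K_p·0.7155) = 0.04, so 1 + 0.7155·K_p = 25.
K_p = (25 − 1)/0.7155 = 33.5.

K_p = 33.5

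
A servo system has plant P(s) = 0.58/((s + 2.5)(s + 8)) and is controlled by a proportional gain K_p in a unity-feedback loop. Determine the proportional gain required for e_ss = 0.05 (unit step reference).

The loop is type 0, so e_ss(step) = 1/(1 + K_pos) with K_pos = K_p·P(0).
P(0) = 0.029. Require 1/(1 + K_p·0.029) = 0.05, so 1 + 0.029·K_p = 20.
K_p = (20 − 1)/0.029 = 655.

K_p = 655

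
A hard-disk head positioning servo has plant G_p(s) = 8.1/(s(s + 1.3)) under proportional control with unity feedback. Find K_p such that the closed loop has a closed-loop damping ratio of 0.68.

Closed-loop characteristic equation: s² + 1.3s + K_p·8.1 = 0.
So ω_n = √(8.1K_p) and 2ζω_n = 1.3, giving ζ = 1.3/(2√(8.1K_p)).
Setting ζ = 0.68: √(8.1K_p) = 1.3/(2·0.68) = 0.9559, so K_p = 0.9137/8.1 = 0.113.

K_p = 0.113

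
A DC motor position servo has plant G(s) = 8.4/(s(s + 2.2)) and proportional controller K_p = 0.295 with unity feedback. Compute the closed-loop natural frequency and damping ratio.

With unity feedback the closed-loop characteristic equation is s² + 2.2s + 0.295·8.4 = s² + 2.2s + 2.478 = 0.
So ω_n² = 2.478 ⇒ ω_n = 1.574 rad/s, and ζ = 2.2/(2ω_n) = 0.699.

ω_n = 1.57 rad/s, ζ = 0.699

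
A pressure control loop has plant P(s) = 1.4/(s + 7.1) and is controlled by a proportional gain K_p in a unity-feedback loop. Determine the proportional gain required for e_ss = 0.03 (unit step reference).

For a type-0 loop with proportional control, e_ss = 1/(1 + K_p·P(0)).
P(0) = 0.1972. Require 1/(1 + K_p·0.1972) = 0.03, so 1 + 0.1972·K_p = 33.33.
K_p = (33.33 − 1)/0.1972 = 164.

K_p = 164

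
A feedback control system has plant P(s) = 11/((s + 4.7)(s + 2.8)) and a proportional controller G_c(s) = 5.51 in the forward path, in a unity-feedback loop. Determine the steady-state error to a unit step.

The loop is type 0. Static position error constant K_pos = G_c(0)·P(0) = 5.51·0.8359 = 4.606.
Steady-state error to a unit step: e_ss = 1/(1+K_pos) = 1/5.606 = 0.178.

0.178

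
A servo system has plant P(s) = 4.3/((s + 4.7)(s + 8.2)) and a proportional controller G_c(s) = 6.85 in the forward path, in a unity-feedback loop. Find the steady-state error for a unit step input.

The loop is type 0. Static position error constant K_pos = G_c(0)·P(0) = 6.85·0.1116 = 0.7643.
Steady-state error to a unit step: e_ss = 1/(1+K_pos) = 1/1.764 = 0.567.

0.567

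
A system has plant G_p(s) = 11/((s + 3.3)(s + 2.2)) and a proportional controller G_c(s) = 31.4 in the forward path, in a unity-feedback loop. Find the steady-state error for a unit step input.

0.0206

The loop is type 0. Static position error constant K_pos = G_c(0)·G_p(0) = 31.4·1.515 = 47.58.
Steady-state error to a unit step: e_ss = 1/(1+K_pos) = 1/48.58 = 0.0206.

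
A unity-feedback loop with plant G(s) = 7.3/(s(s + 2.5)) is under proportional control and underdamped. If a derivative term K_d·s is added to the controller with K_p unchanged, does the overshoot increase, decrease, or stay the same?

With PD the characteristic equation becomes s² + (a + K·K_d)s + K·K_p = 0; the damping term grows, ζ rises, overshoot falls.

decrease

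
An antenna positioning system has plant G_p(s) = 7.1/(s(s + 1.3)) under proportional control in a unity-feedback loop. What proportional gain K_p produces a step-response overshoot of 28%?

K_p = 0.422

From %OS = 100·exp(−πζ/√(1−ζ²)) = 28%, ζ = −ln(0.28)/√(π²+ln²(0.28)) = 0.3755.
Characteristic equation s² + 1.3s + 7.1K_p = 0 gives ζ = 1.3/(2√(7.1K_p)).
Setting ζ = 0.3755: √(7.1K_p) = 1.3/(2·0.3755) = 1.731, so K_p = 2.996/7.1 = 0.422.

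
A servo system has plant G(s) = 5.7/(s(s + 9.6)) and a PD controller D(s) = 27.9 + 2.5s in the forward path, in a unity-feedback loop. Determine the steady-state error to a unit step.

The open loop D(s)G(s) has a pole at the origin (type 1), so the static position error constant is infinite and e_ss = 1/(1+∞) = 0.

0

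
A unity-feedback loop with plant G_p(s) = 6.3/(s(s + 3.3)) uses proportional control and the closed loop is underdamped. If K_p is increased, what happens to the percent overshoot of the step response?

ζ = 3.3/(2√(6.3K_p)) decreases as K_p grows; lower damping means more overshoot.

increase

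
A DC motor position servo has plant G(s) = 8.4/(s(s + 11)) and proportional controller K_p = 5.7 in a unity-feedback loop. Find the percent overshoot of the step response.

The closed-loop denominator s² + 11s + 47.88 gives ω_n = √47.88 = 6.92 and ζ = 11/(2ω_n) = 0.7949.
%OS = 100·exp(−πζ/√(1−ζ²)) = 100·exp(−π·0.7949/√0.3682) = 1.63%.

1.63%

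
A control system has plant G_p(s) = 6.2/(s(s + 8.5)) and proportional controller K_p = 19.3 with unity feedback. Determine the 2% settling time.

T_s ≈ 0.941 s

The closed-loop denominator s² + 8.5s + 119.7 gives ω_n = √119.7 = 10.94 and ζ = 8.5/(2ω_n) = 0.3885.
2% settling time T_s ≈ 4/(ζω_n) = 4/4.25 = 0.941 s.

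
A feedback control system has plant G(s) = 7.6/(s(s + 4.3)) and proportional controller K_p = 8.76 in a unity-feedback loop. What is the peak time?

The closed-loop denominator s² + 4.3s + 66.58 gives ω_n = √66.58 = 8.159 and ζ = 4.3/(2ω_n) = 0.2635.
Damped frequency ω_d = ω_n√(1−ζ²) = 7.871 rad/s, so peak time T_p = π/ω_d = 0.399 s.

T_p = 0.399 s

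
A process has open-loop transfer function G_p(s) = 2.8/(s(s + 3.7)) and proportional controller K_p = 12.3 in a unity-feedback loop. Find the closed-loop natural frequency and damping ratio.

The closed-loop denominator is s(s+3.7) + 12.3·2.8 = s² + 3.7s + 34.44.
Matching s² + 2ζω_n s + ω_n²: ω_n = √34.44 = 5.869 rad/s and 2ζω_n = 3.7, so ζ = 3.7/(2·5.869) = 0.315.

ω_n = 5.87 rad/s, ζ = 0.315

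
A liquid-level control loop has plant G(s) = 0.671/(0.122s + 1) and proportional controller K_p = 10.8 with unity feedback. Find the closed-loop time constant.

Closed loop: T(s) = K_p·G/(1+K_p·G) = 7.247/(0.122s + 1 + 7.247), with pole at s = −(1 + 7.247)/0.122 = −67.6.
Closed-loop time constant τ = 1/67.6 = 0.0148 s.

τ = 0.0148 s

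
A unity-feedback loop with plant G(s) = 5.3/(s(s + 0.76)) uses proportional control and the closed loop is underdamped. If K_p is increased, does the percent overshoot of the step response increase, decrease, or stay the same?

increase

Characteristic equation s² + 0.76s + K_p·5.3 = 0: raising K_p raises ω_n while 2ζω_n = 0.76 is fixed, so ζ falls and overshoot grows.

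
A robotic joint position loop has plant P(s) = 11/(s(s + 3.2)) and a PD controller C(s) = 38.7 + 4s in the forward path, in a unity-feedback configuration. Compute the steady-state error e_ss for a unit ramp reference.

0.00752

The loop has one pole at the origin (type 1). Velocity error constant K_v = lim_{s→0} s·C(s)P(s) = 38.7·11/3.2 = 133.
Steady-state error to a unit ramp: e_ss = 1/K_v = 0.00752.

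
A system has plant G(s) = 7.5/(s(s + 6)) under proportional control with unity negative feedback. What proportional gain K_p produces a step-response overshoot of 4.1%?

K_p = 2.36

From %OS = 100·exp(−πζ/√(1−ζ²)) = 4.1%, ζ = −ln(0.041)/√(π²+ln²(0.041)) = 0.713.
Characteristic equation s² + 6s + 7.5K_p = 0 gives ζ = 6/(2√(7.5K_p)).
Setting ζ = 0.713: √(7.5K_p) = 6/(2·0.713) = 4.208, so K_p = 17.71/7.5 = 2.36.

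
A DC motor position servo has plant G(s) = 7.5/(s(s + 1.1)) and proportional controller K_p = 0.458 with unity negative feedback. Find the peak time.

From 1 + K_pG(s) = 0: s² + 1.1s + 3.435 = 0 ⇒ ω_n = 1.853, ζ = 0.2968.
Damped frequency ω_d = ω_n√(1−ζ²) = 1.77 rad/s, so peak time T_p = π/ω_d = 1.78 s.

T_p = 1.78 s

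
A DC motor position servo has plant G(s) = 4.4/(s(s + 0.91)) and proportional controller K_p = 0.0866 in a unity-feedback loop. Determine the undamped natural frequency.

The closed-loop denominator is s(s+0.91) + 0.0866·4.4 = s² + 0.91s + 0.381.
So ω_n² = 0.381 ⇒ ω_n = 0.6173 rad/s, and ζ = 0.91/(2ω_n) = 0.737.

ω_n = 0.617 rad/s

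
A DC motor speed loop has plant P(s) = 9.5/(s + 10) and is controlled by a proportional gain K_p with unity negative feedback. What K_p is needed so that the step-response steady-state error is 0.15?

For a type-0 loop with proportional control, e_ss = 1/(1 + K_p·P(0)).
P(0) = 0.95. Require 1/(1 + K_p·0.95) = 0.15, so 1 + 0.95·K_p = 6.667.
K_p = (6.667 − 1)/0.95 = 5.96.

K_p = 5.96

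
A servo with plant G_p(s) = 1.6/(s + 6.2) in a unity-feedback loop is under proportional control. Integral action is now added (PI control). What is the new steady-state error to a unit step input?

The integrator makes K_pos = lim_{s→0} C(s)G(s) infinite, so e_ss = 1/(1+K_pos) = 0.

0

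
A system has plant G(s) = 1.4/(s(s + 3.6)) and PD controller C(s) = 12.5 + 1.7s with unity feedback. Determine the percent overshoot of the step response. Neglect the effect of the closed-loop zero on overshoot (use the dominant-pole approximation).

4.03%

Forward path: (12.5 + 1.7s)·1.4/(s(s+3.6)). The closed-loop characteristic equation is s² + (3.6 + 1.4·1.7)s + 1.4·12.5 = 0.
That is s² + 5.98s + 17.5 = 0, so ω_n = 4.183 rad/s and ζ = 5.98/(2·4.183) = 0.7147.
%OS = 100·exp(−πζ/√(1−ζ²)) = 4.03%.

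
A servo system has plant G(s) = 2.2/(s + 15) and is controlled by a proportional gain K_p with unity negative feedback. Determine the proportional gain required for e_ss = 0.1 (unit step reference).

K_p = 61.4

The loop is type 0, so e_ss(step) = 1/(1 + K_pos) with K_pos = K_p·G(0).
G(0) = 0.1467. Require 1/(1 + K_p·0.1467) = 0.1, so 1 + 0.1467·K_p = 10.
K_p = (10 − 1)/0.1467 = 61.4.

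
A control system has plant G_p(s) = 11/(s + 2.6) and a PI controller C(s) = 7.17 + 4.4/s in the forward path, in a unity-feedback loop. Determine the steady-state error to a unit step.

0

The open loop C(s)G_p(s) has a pole at the origin (type 1), so the static position error constant is infinite and e_ss = 1/(1+∞) = 0.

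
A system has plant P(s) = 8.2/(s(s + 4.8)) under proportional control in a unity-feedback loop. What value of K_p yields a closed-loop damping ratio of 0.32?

Closed-loop characteristic equation: s² + 4.8s + K_p·8.2 = 0.
So ω_n = √(8.2K_p) and 2ζω_n = 4.8, giving ζ = 4.8/(2√(8.2K_p)).
Setting ζ = 0.32: √(8.2K_p) = 4.8/(2·0.32) = 7.5, so K_p = 56.25/8.2 = 6.86.

K_p = 6.86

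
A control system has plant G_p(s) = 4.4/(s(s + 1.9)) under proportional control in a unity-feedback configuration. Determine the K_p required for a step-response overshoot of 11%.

K_p = 0.621

From %OS = 100·exp(−πζ/√(1−ζ²)) = 11%, ζ = −ln(0.11)/√(π²+ln²(0.11)) = 0.5749.
Characteristic equation s² + 1.9s + 4.4K_p = 0 gives ζ = 1.9/(2√(4.4K_p)).
Setting ζ = 0.5749: √(4.4K_p) = 1.9/(2·0.5749) = 1.652, so K_p = 2.731/4.4 = 0.621.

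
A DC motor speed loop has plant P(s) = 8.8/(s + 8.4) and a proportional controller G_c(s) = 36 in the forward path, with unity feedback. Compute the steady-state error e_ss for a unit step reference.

The loop is type 0. Static position error constant K_pos = G_c(0)·P(0) = 36·1.048 = 37.71.
Steady-state error to a unit step: e_ss = 1/(1+K_pos) = 1/38.71 = 0.0258.

0.0258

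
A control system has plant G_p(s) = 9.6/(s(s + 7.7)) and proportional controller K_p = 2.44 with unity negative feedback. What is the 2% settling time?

T_s ≈ 1.04 s

From 1 + K_pG_p(s) = 0: s² + 7.7s + 23.42 = 0 ⇒ ω_n = 4.84, ζ = 0.7955.
2% settling time T_s ≈ 4/(ζω_n) = 4/3.85 = 1.04 s.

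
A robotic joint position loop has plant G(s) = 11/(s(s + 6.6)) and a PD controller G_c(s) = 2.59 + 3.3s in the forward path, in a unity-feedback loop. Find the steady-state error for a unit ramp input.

0.232

The loop has one pole at the origin (type 1). Velocity error constant K_v = lim_{s→0} s·G_c(s)G(s) = 2.59·11/6.6 = 4.317.
Steady-state error to a unit ramp: e_ss = 1/K_v = 0.232.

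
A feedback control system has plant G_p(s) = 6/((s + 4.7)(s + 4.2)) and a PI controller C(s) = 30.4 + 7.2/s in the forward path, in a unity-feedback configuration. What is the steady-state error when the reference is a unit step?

The open loop C(s)G_p(s) has a pole at the origin (type 1), so the static position error constant is infinite and e_ss = 1/(1+∞) = 0.

0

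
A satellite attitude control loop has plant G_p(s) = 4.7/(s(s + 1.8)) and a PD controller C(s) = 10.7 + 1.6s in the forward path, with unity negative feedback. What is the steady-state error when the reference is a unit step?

0

The open loop C(s)G_p(s) has a pole at the origin (type 1), so the static position error constant is infinite and e_ss = 1/(1+∞) = 0.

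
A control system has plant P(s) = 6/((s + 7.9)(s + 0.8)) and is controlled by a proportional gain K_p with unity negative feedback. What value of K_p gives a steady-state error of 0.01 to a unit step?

The loop is type 0, so e_ss(step) = 1/(1 + K_pos) with K_pos = K_p·P(0).
P(0) = 0.9494. Require 1/(1 + K_p·0.9494) = 0.01, so 1 + 0.9494·K_p = 100.
K_p = (100 − 1)/0.9494 = 104.

K_p = 104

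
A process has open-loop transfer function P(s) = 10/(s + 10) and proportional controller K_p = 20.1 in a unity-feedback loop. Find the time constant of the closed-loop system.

Closed-loop transfer function: T(s) = K_p·P(s)/(1 + K_p·P(s)) = 201/(s + 10 + 201) = 201/(s + 211).
Time constant τ = 1/211 = 0.00474 s.

τ = 0.00474 s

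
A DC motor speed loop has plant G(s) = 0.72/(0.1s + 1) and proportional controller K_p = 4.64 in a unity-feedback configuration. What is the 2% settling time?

Closed loop: T(s) = K_p·G/(1+K_p·G) = 3.341/(0.1s + 1 + 3.341), with pole at s = −(1 + 3.341)/0.1 = −43.41.
τ = 1/43.41 = 0.02304 s, so 2% settling time ≈ 4τ = 0.0921 s.

T_s ≈ 0.0921 s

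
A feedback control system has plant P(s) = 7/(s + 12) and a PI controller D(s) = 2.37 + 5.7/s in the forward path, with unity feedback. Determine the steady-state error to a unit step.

The open loop D(s)P(s) has a pole at the origin (type 1), so the static position error constant is infinite and e_ss = 1/(1+∞) = 0.

0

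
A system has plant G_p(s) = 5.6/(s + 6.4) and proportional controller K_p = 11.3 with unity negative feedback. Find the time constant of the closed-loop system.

Closed-loop transfer function: T(s) = K_p·G_p(s)/(1 + K_p·G_p(s)) = 63.28/(s + 6.4 + 63.28) = 63.28/(s + 69.68).
Time constant τ = 1/69.68 = 0.0144 s.

τ = 0.0144 s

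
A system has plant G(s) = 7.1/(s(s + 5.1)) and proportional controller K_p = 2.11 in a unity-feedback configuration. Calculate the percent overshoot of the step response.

6.38%

Closed-loop characteristic equation: s² + 5.1s + 14.98 = 0, so ω_n = 3.871 rad/s and ζ = 5.1/(2·3.871) = 0.6588.
%OS = 100·exp(−πζ/√(1−ζ²)) = 100·exp(−π·0.6588/√0.566) = 6.38%.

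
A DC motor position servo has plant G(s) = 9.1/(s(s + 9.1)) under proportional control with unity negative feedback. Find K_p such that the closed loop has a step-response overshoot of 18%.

K_p = 9.91

From %OS = 100·exp(−πζ/√(1−ζ²)) = 18%, ζ = −ln(0.18)/√(π²+ln²(0.18)) = 0.4791.
Characteristic equation s² + 9.1s + 9.1K_p = 0 gives ζ = 9.1/(2√(9.1K_p)).
Setting ζ = 0.4791: √(9.1K_p) = 9.1/(2·0.4791) = 9.497, so K_p = 90.19/9.1 = 9.91.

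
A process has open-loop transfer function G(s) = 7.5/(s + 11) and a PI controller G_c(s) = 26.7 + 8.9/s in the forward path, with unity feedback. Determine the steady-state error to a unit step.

0

The open loop G_c(s)G(s) has a pole at the origin (type 1), so the static position error constant is infinite and e_ss = 1/(1+∞) = 0.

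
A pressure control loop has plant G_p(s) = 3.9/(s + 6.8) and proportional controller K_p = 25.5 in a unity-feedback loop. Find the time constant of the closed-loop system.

Closed-loop transfer function: T(s) = K_p·G_p(s)/(1 + K_p·G_p(s)) = 99.45/(s + 6.8 + 99.45) = 99.45/(s + 106.2).
Time constant τ = 1/106.2 = 0.00941 s.

τ = 0.00941 s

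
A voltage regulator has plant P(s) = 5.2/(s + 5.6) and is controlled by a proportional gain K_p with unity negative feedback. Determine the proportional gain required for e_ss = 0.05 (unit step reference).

K_p = 20.5

For a type-0 loop with proportional control, e_ss = 1/(1 + K_p·P(0)).
P(0) = 0.9286. Require 1/(1 + K_p·0.9286) = 0.05, so 1 + 0.9286·K_p = 20.
K_p = (20 − 1)/0.9286 = 20.5.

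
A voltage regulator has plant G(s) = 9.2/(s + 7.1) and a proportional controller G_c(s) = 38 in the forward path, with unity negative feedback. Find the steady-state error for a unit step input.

The loop is type 0. Static position error constant K_pos = G_c(0)·G(0) = 38·1.296 = 49.24.
Steady-state error to a unit step: e_ss = 1/(1+K_pos) = 1/50.24 = 0.0199.

0.0199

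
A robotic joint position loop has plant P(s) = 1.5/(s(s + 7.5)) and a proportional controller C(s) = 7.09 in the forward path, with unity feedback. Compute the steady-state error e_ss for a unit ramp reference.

The loop has one pole at the origin (type 1). Velocity error constant K_v = lim_{s→0} s·C(s)P(s) = 7.09·1.5/7.5 = 1.418.
Steady-state error to a unit ramp: e_ss = 1/K_v = 0.705.

0.705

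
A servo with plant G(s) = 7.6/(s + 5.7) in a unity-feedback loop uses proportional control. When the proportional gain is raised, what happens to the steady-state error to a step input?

The position error constant K_pos = K_p·G(0) grows with K_p, and e_ss = 1/(1+K_pos) falls.

decrease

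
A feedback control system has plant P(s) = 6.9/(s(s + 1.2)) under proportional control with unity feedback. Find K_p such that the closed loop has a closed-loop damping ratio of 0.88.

K_p = 0.0674

Closed-loop characteristic equation: s² + 1.2s + K_p·6.9 = 0.
So ω_n = √(6.9K_p) and 2ζω_n = 1.2, giving ζ = 1.2/(2√(6.9K_p)).
Setting ζ = 0.88: √(6.9K_p) = 1.2/(2·0.88) = 0.6818, so K_p = 0.4649/6.9 = 0.0674.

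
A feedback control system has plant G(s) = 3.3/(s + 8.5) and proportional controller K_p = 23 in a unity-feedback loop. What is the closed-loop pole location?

Closed-loop transfer function: T(s) = K_p·G(s)/(1 + K_p·G(s)) = 75.9/(s + 8.5 + 75.9) = 75.9/(s + 84.4).
The closed-loop pole is at s = −84.4.

s = -84.4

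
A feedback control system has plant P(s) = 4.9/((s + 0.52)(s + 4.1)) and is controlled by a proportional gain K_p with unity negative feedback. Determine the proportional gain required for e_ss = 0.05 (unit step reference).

Steady-state error for a unit step on this type-0 loop is 1/(1 + K_p·P(0)).
P(0) = 2.298. Require 1/(1 + K_p·2.298) = 0.05, so 1 + 2.298·K_p = 20.
K_p = (20 − 1)/2.298 = 8.27.

K_p = 8.27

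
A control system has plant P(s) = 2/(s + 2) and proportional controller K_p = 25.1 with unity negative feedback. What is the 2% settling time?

T_s ≈ 0.0766 s

Closed-loop transfer function: T(s) = K_p·P(s)/(1 + K_p·P(s)) = 50.2/(s + 2 + 50.2) = 50.2/(s + 52.2).
Time constant τ = 1/52.2 = 0.01916 s, so the 2% settling time is about 4τ = 0.0766 s.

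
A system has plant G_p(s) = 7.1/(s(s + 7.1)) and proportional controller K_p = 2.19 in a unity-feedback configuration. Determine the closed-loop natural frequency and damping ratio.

The closed-loop denominator is s(s+7.1) + 2.19·7.1 = s² + 7.1s + 15.55.
So ω_n² = 15.55 ⇒ ω_n = 3.943 rad/s, and ζ = 7.1/(2ω_n) = 0.9.

ω_n = 3.94 rad/s, ζ = 0.9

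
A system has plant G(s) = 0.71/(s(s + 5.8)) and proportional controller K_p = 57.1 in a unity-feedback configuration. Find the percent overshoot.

20%

Closed-loop characteristic equation: s² + 5.8s + 40.54 = 0, so ω_n = 6.367 rad/s and ζ = 5.8/(2·6.367) = 0.4555.
%OS = 100·exp(−πζ/√(1−ζ²)) = 100·exp(−π·0.4555/√0.7926) = 20%.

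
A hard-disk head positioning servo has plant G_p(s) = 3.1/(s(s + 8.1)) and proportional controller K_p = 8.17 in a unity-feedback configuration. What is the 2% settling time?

T_s ≈ 0.988 s

From 1 + K_pG_p(s) = 0: s² + 8.1s + 25.33 = 0 ⇒ ω_n = 5.033, ζ = 0.8048.
2% settling time T_s ≈ 4/(ζω_n) = 4/4.05 = 0.988 s.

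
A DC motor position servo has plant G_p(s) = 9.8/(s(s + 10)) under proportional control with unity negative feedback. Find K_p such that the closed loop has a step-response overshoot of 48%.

K_p = 49.3

From %OS = 100·exp(−πζ/√(1−ζ²)) = 48%, ζ = −ln(0.48)/√(π²+ln²(0.48)) = 0.2275.
Characteristic equation s² + 10s + 9.8K_p = 0 gives ζ = 10/(2√(9.8K_p)).
Setting ζ = 0.2275: √(9.8K_p) = 10/(2·0.2275) = 21.98, so K_p = 483/9.8 = 49.3.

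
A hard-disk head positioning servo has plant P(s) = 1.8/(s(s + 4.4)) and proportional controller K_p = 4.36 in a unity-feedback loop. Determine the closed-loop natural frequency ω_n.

With unity feedback the closed-loop characteristic equation is s² + 4.4s + 4.36·1.8 = s² + 4.4s + 7.848 = 0.
Matching s² + 2ζω_n s + ω_n²: ω_n = √7.848 = 2.801 rad/s and 2ζω_n = 4.4, so ζ = 4.4/(2·2.801) = 0.785.

ω_n = 2.8 rad/s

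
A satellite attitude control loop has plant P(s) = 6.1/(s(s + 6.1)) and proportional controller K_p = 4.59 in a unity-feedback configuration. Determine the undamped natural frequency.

The closed-loop denominator is s(s+6.1) + 4.59·6.1 = s² + 6.1s + 28.
So ω_n² = 28 ⇒ ω_n = 5.291 rad/s, and ζ = 6.1/(2ω_n) = 0.576.

ω_n = 5.29 rad/s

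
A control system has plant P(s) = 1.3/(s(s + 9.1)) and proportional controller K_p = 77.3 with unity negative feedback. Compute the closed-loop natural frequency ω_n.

The closed-loop denominator is s(s+9.1) + 77.3·1.3 = s² + 9.1s + 100.5.
So ω_n² = 100.5 ⇒ ω_n = 10.02 rad/s, and ζ = 9.1/(2ω_n) = 0.454.

ω_n = 10 rad/s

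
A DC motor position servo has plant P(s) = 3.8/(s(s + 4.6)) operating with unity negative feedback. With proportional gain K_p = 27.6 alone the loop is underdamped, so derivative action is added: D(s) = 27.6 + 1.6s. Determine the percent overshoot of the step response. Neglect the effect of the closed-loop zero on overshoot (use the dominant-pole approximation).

14.7%

Forward path: (27.6 + 1.6s)·3.8/(s(s+4.6)). The closed-loop characteristic equation is s² + (4.6 + 3.8·1.6)s + 3.8·27.6 = 0.
That is s² + 10.68s + 104.9 = 0, so ω_n = 10.24 rad/s and ζ = 10.68/(2·10.24) = 0.5214.
%OS = 100·exp(−πζ/√(1−ζ²)) = 14.7%.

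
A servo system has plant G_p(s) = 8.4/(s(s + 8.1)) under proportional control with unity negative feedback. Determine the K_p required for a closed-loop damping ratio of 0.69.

Closed-loop characteristic equation: s² + 8.1s + K_p·8.4 = 0.
So ω_n = √(8.4K_p) and 2ζω_n = 8.1, giving ζ = 8.1/(2√(8.4K_p)).
Setting ζ = 0.69: √(8.4K_p) = 8.1/(2·0.69) = 5.87, so K_p = 34.45/8.4 = 4.1.

K_p = 4.1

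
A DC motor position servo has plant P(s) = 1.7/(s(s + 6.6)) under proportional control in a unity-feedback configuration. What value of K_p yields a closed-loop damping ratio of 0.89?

K_p = 8.09

Closed-loop characteristic equation: s² + 6.6s + K_p·1.7 = 0.
So ω_n = √(1.7K_p) and 2ζω_n = 6.6, giving ζ = 6.6/(2√(1.7K_p)).
Setting ζ = 0.89: √(1.7K_p) = 6.6/(2·0.89) = 3.708, so K_p = 13.75/1.7 = 8.09.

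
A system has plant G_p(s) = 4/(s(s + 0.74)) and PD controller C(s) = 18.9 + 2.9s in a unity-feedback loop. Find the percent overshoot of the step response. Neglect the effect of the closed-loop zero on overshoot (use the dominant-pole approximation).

Forward path: (18.9 + 2.9s)·4/(s(s+0.74)). The closed-loop characteristic equation is s² + (0.74 + 4·2.9)s + 4·18.9 = 0.
That is s² + 12.34s + 75.6 = 0, so ω_n = 8.695 rad/s and ζ = 12.34/(2·8.695) = 0.7096.
%OS = 100·exp(−πζ/√(1−ζ²)) = 4.23%.

4.23%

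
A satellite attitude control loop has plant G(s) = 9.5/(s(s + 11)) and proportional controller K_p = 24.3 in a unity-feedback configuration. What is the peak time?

From 1 + K_pG(s) = 0: s² + 11s + 230.8 = 0 ⇒ ω_n = 15.19, ζ = 0.362.
Damped frequency ω_d = ω_n√(1−ζ²) = 14.16 rad/s, so peak time T_p = π/ω_d = 0.222 s.

T_p = 0.222 s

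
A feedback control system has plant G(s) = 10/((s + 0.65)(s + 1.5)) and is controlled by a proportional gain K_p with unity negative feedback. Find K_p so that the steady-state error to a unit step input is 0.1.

K_p = 0.878

For a type-0 loop with proportional control, e_ss = 1/(1 + K_p·G(0)).
G(0) = 10.26. Require 1/(1 + K_p·10.26) = 0.1, so 1 + 10.26·K_p = 10.
K_p = (10 − 1)/10.26 = 0.878.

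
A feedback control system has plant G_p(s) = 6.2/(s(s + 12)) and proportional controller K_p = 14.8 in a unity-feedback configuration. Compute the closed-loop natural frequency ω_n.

The closed-loop denominator is s(s+12) + 14.8·6.2 = s² + 12s + 91.76.
So ω_n² = 91.76 ⇒ ω_n = 9.579 rad/s, and ζ = 12/(2ω_n) = 0.626.

ω_n = 9.58 rad/s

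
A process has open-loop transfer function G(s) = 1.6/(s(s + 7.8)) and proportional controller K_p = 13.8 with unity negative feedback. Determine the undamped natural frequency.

1 + K_p·G(s) = 0 gives s² + 7.8s + 22.08 = 0.
Matching s² + 2ζω_n s + ω_n²: ω_n = √22.08 = 4.699 rad/s and 2ζω_n = 7.8, so ζ = 7.8/(2·4.699) = 0.83.

ω_n = 4.7 rad/s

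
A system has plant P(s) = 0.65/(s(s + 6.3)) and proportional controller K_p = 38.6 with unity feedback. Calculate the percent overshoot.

7.88%

The closed-loop denominator s² + 6.3s + 25.09 gives ω_n = √25.09 = 5.009 and ζ = 6.3/(2ω_n) = 0.6289.
%OS = 100·exp(−πζ/√(1−ζ²)) = 100·exp(−π·0.6289/√0.6045) = 7.88%.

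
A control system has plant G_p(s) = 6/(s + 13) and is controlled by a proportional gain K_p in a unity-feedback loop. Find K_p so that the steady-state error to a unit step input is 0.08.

K_p = 24.9

Steady-state error for a unit step on this type-0 loop is 1/(1 + K_p·G_p(0)).
G_p(0) = 0.4615. Require 1/(1 + K_p·0.4615) = 0.08, so 1 + 0.4615·K_p = 12.5.
K_p = (12.5 − 1)/0.4615 = 24.9.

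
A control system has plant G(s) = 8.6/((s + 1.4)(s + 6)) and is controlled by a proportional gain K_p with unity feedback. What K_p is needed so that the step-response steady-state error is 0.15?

The loop is type 0, so e_ss(step) = 1/(1 + K_pos) with K_pos = K_p·G(0).
G(0) = 1.024. Require 1/(1 + K_p·1.024) = 0.15, so 1 + 1.024·K_p = 6.667.
K_p = (6.667 − 1)/1.024 = 5.53.

K_p = 5.53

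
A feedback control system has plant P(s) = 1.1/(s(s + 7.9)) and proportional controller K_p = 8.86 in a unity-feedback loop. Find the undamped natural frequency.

ω_n = 3.12 rad/s

The closed-loop denominator is s(s+7.9) + 8.86·1.1 = s² + 7.9s + 9.746.
Matching s² + 2ζω_n s + ω_n²: ω_n = √9.746 = 3.122 rad/s and 2ζω_n = 7.9, so ζ = 7.9/(2·3.122) = 1.27.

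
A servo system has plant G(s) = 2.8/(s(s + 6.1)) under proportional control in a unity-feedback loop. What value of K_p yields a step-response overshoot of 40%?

K_p = 42.4

From %OS = 100·exp(−πζ/√(1−ζ²)) = 40%, ζ = −ln(0.4)/√(π²+ln²(0.4)) = 0.28.
Characteristic equation s² + 6.1s + 2.8K_p = 0 gives ζ = 6.1/(2√(2.8K_p)).
Setting ζ = 0.28: √(2.8K_p) = 6.1/(2·0.28) = 10.89, so K_p = 118.7/2.8 = 42.4.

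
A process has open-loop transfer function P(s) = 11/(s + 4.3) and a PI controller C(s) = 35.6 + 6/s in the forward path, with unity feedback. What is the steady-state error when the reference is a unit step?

The open loop C(s)P(s) has a pole at the origin (type 1), so the static position error constant is infinite and e_ss = 1/(1+∞) = 0.

0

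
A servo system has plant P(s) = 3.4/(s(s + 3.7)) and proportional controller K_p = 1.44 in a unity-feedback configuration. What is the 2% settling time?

Closed-loop characteristic equation: s² + 3.7s + 4.896 = 0, so ω_n = 2.213 rad/s and ζ = 3.7/(2·2.213) = 0.8361.
2% settling time T_s ≈ 4/(ζω_n) = 4/1.85 = 2.16 s.

T_s ≈ 2.16 s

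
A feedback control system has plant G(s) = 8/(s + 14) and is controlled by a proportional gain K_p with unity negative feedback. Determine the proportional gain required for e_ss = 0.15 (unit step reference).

Steady-state error for a unit step on this type-0 loop is 1/(1 + K_p·G(0)).
G(0) = 0.5714. Require 1/(1 + K_p·0.5714) = 0.15, so 1 + 0.5714·K_p = 6.667.
K_p = (6.667 − 1)/0.5714 = 9.92.

K_p = 9.92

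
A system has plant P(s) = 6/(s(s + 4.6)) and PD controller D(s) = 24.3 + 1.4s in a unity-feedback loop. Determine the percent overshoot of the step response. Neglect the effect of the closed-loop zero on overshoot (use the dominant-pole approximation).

Forward path: (24.3 + 1.4s)·6/(s(s+4.6)). The closed-loop characteristic equation is s² + (4.6 + 6·1.4)s + 6·24.3 = 0.
That is s² + 13s + 145.8 = 0, so ω_n = 12.07 rad/s and ζ = 13/(2·12.07) = 0.5383.
%OS = 100·exp(−πζ/√(1−ζ²)) = 13.4%.

13.4%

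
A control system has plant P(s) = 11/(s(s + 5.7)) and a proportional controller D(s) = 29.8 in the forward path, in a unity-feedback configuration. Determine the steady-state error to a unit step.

The open loop D(s)P(s) has a pole at the origin (type 1), so the static position error constant is infinite and e_ss = 1/(1+∞) = 0.

0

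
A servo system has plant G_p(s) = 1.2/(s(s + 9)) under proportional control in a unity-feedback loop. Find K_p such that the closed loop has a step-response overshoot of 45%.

From %OS = 100·exp(−πζ/√(1−ζ²)) = 45%, ζ = −ln(0.45)/√(π²+ln²(0.45)) = 0.2463.
Characteristic equation s² + 9s + 1.2K_p = 0 gives ζ = 9/(2√(1.2K_p)).
Setting ζ = 0.2463: √(1.2K_p) = 9/(2·0.2463) = 18.27, so K_p = 333.7/1.2 = 278.

K_p = 278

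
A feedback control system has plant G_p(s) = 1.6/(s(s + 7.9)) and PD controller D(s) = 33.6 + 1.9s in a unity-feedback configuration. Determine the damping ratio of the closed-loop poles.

ζ = 0.746

Forward path: (33.6 + 1.9s)·1.6/(s(s+7.9)). The closed-loop characteristic equation is s² + (7.9 + 1.6·1.9)s + 1.6·33.6 = 0.
That is s² + 10.94s + 53.76 = 0, so ω_n = 7.332 rad/s and ζ = 10.94/(2·7.332) = 0.746.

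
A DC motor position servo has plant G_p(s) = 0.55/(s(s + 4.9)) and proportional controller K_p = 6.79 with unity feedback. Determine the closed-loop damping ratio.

The closed-loop denominator is s(s+4.9) + 6.79·0.55 = s² + 4.9s + 3.735.
Matching s² + 2ζω_n s + ω_n²: ω_n = √3.735 = 1.932 rad/s and 2ζω_n = 4.9, so ζ = 4.9/(2·1.932) = 1.27.

ζ = 1.27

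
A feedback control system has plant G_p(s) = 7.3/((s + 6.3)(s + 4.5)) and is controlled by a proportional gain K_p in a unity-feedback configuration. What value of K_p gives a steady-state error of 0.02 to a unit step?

The loop is type 0, so e_ss(step) = 1/(1 + K_pos) with K_pos = K_p·G_p(0).
G_p(0) = 0.2575. Require 1/(1 + K_p·0.2575) = 0.02, so 1 + 0.2575·K_p = 50.
K_p = (50 − 1)/0.2575 = 190.

K_p = 190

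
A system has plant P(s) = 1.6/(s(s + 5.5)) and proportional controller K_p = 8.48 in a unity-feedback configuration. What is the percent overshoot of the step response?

From 1 + K_pP(s) = 0: s² + 5.5s + 13.57 = 0 ⇒ ω_n = 3.683, ζ = 0.7466.
%OS = 100·exp(−πζ/√(1−ζ²)) = 100·exp(−π·0.7466/√0.4426) = 2.94%.

2.94%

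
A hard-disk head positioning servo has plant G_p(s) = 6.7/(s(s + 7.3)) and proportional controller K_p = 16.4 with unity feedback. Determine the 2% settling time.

Closed-loop characteristic equation: s² + 7.3s + 109.9 = 0, so ω_n = 10.48 rad/s and ζ = 7.3/(2·10.48) = 0.3482.
2% settling time T_s ≈ 4/(ζω_n) = 4/3.65 = 1.1 s.

T_s ≈ 1.1 s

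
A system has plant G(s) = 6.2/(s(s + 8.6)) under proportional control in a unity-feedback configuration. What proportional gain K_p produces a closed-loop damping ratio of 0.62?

K_p = 7.76

Closed-loop characteristic equation: s² + 8.6s + K_p·6.2 = 0.
So ω_n = √(6.2K_p) and 2ζω_n = 8.6, giving ζ = 8.6/(2√(6.2K_p)).
Setting ζ = 0.62: √(6.2K_p) = 8.6/(2·0.62) = 6.935, so K_p = 48.1/6.2 = 7.76.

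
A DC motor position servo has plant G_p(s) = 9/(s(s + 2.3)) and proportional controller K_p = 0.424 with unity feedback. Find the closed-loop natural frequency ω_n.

ω_n = 1.95 rad/s

1 + K_p·G_p(s) = 0 gives s² + 2.3s + 3.816 = 0.
Matching s² + 2ζω_n s + ω_n²: ω_n = √3.816 = 1.953 rad/s and 2ζω_n = 2.3, so ζ = 2.3/(2·1.953) = 0.589.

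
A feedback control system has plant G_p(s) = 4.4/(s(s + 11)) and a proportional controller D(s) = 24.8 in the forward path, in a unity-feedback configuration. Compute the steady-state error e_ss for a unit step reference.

The open loop D(s)G_p(s) has a pole at the origin (type 1), so the static position error constant is infinite and e_ss = 1/(1+∞) = 0.

0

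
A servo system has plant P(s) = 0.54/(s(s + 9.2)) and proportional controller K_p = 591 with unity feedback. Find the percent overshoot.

Closed-loop characteristic equation: s² + 9.2s + 319.1 = 0, so ω_n = 17.86 rad/s and ζ = 9.2/(2·17.86) = 0.2575.
%OS = 100·exp(−πζ/√(1−ζ²)) = 100·exp(−π·0.2575/√0.9337) = 43.3%.

43.3%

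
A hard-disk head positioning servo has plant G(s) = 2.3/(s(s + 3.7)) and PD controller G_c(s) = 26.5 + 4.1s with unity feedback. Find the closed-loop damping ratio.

ζ = 0.841

Forward path: (26.5 + 4.1s)·2.3/(s(s+3.7)). The closed-loop characteristic equation is s² + (3.7 + 2.3·4.1)s + 2.3·26.5 = 0.
That is s² + 13.13s + 60.95 = 0, so ω_n = 7.807 rad/s and ζ = 13.13/(2·7.807) = 0.8409.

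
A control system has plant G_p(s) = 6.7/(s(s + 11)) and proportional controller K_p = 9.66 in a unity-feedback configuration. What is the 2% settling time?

From 1 + K_pG_p(s) = 0: s² + 11s + 64.72 = 0 ⇒ ω_n = 8.045, ζ = 0.6837.
2% settling time T_s ≈ 4/(ζω_n) = 4/5.5 = 0.727 s.

T_s ≈ 0.727 s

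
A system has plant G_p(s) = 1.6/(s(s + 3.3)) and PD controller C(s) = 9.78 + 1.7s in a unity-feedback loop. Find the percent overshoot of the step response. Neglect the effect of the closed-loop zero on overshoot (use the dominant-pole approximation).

Forward path: (9.78 + 1.7s)·1.6/(s(s+3.3)). The closed-loop characteristic equation is s² + (3.3 + 1.6·1.7)s + 1.6·9.78 = 0.
That is s² + 6.02s + 15.65 = 0, so ω_n = 3.956 rad/s and ζ = 6.02/(2·3.956) = 0.7609.
%OS = 100·exp(−πζ/√(1−ζ²)) = 2.51%.

2.51%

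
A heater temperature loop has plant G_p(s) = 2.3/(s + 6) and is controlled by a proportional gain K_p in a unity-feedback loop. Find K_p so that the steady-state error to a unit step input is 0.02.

Steady-state error for a unit step on this type-0 loop is 1/(1 + K_p·G_p(0)).
G_p(0) = 0.3833. Require 1/(1 + K_p·0.3833) = 0.02, so 1 + 0.3833·K_p = 50.
K_p = (50 − 1)/0.3833 = 128.

K_p = 128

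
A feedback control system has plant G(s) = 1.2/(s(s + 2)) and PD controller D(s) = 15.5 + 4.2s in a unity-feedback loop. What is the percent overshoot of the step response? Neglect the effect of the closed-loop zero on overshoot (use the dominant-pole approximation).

1.18%

Forward path: (15.5 + 4.2s)·1.2/(s(s+2)). The closed-loop characteristic equation is s² + (2 + 1.2·4.2)s + 1.2·15.5 = 0.
That is s² + 7.04s + 18.6 = 0, so ω_n = 4.313 rad/s and ζ = 7.04/(2·4.313) = 0.8162.
%OS = 100·exp(−πζ/√(1−ζ²)) = 1.18%.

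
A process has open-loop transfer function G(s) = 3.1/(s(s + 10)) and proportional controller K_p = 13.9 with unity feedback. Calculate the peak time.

The closed-loop denominator s² + 10s + 43.09 gives ω_n = √43.09 = 6.564 and ζ = 10/(2ω_n) = 0.7617.
Damped frequency ω_d = ω_n√(1−ζ²) = 4.253 rad/s, so peak time T_p = π/ω_d = 0.739 s.

T_p = 0.739 s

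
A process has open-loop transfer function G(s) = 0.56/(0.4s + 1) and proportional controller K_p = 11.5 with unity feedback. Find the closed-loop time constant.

Closed loop: T(s) = K_p·G/(1+K_p·G) = 6.44/(0.4s + 1 + 6.44), with pole at s = −(1 + 6.44)/0.4 = −18.6.
Closed-loop time constant τ = 1/18.6 = 0.0538 s.

τ = 0.0538 s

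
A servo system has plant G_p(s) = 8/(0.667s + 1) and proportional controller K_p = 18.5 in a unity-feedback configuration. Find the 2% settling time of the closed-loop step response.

Closed loop: T(s) = K_p·G_p/(1+K_p·G_p) = 148/(0.667s + 1 + 148), with pole at s = −(1 + 148)/0.667 = −223.4.
τ = 1/223.4 = 0.004477 s, so 2% settling time ≈ 4τ = 0.0179 s.

T_s ≈ 0.0179 s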